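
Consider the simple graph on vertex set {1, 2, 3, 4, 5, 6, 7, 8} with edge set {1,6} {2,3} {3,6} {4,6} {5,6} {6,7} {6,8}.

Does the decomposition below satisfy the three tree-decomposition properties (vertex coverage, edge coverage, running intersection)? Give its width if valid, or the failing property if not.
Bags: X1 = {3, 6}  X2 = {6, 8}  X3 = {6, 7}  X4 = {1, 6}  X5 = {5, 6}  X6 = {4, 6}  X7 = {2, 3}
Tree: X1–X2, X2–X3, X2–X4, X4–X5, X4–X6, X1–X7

Every vertex of G appears in some bag (union = {1, 2, 3, 4, 5, 6, 7, 8}); every edge is covered by a bag; and for each vertex v the set of bags containing v is connected in the bag tree. The decomposition is therefore valid. The largest bag has 2 vertices, so the width is 1.

Yes; width 1.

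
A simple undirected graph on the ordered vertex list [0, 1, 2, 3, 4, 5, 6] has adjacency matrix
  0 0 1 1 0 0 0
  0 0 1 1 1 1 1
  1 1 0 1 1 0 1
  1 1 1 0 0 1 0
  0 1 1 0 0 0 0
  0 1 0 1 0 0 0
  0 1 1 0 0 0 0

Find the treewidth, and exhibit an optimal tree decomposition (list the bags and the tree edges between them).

Every bag has size at most 3, so the width is 3 − 1 = 2 and tw(G) ≤ 2. For the lower bound, the 3 vertices {0, 2, 3} are pairwise adjacent, and any tree decomposition puts a clique entirely inside one bag — forcing width ≥ 2. Therefore the treewidth is 2.

Treewidth 2.
Bags: B1 = {1, 2, 3}  B2 = {1, 2, 4}  B3 = {1, 3, 5}  B4 = {0, 2, 3}  B5 = {1, 2, 6}
Tree: B1–B2, B1–B3, B1–B4, B2–B5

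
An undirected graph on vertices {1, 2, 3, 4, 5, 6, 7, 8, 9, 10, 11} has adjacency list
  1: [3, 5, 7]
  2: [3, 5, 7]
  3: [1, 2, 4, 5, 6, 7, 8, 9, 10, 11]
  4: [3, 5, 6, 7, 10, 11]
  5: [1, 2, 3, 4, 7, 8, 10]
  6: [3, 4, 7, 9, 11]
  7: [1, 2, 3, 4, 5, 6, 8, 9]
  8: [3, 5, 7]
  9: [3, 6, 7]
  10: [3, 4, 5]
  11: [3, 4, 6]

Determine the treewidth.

3

A width-3 tree decomposition is:
Bags: B1 = {3, 4, 5, 7}  B2 = {3, 4, 6, 7}  B3 = {3, 5, 7, 8}  B4 = {3, 4, 5, 10}  B5 = {1, 3, 5, 7}  B6 = {3, 4, 6, 11}  B7 = {3, 6, 7, 9}  B8 = {2, 3, 5, 7}
Tree: B1–B2, B1–B3, B1–B4, B3–B5, B2–B6, B2–B7, B5–B8
Every bag has size at most 4, so the width is 4 − 1 = 3 and tw(G) ≤ 3. Conversely, {3, 4, 5, 10} is a clique of size 4, and the vertices of any clique must share a bag in every tree decomposition; so some bag has ≥ 4 vertices and tw(G) ≥ 3. The upper and lower bounds meet at 3, so that is the treewidth.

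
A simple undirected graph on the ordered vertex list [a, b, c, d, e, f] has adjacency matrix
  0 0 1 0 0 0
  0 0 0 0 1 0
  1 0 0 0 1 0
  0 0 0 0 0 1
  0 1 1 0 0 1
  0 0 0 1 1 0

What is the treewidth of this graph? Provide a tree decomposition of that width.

The largest bag has 2 vertices, giving width 1; this decomposition certifies tw(G) ≤ 1. Since G has at least one edge (e.g. e–c), it is not an edgeless graph, so tw(G) ≥ 1. Hence tw(G) = 1 exactly.

Treewidth 1.
Bags: B1 = {c, e}  B2 = {e, f}  B3 = {a, c}  B4 = {b, e}  B5 = {d, f}
Tree: B1–B2, B1–B3, B2–B4, B2–B5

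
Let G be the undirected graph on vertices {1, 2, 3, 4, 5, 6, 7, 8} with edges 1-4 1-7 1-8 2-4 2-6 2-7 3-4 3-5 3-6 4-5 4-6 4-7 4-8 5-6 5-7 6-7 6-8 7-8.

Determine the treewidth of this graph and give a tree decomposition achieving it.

Every bag has size at most 4, so the width is 4 − 1 = 3 and tw(G) ≤ 3. For the lower bound, the 4 vertices {1, 4, 7, 8} are pairwise adjacent, and any tree decomposition puts a clique entirely inside one bag — forcing width ≥ 3. Hence tw(G) = 3 exactly.

Treewidth 3.
One such decomposition:
Bags: B1 = {4, 5, 6, 7}  B2 = {4, 6, 7, 8}  B3 = {1, 4, 7, 8}  B4 = {3, 4, 5, 6}  B5 = {2, 4, 6, 7}
Tree: B1–B2, B2–B3, B1–B4, B2–B5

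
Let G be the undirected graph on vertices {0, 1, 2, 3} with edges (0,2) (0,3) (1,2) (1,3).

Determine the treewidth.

A width-2 tree decomposition is:
Bags: B1 = {1, 2, 3}  B2 = {0, 2, 3}
Tree: B1–B2
Each bag holds 3 vertices, so the decomposition has width 2, which upper-bounds the treewidth. For the lower bound, G contains the cycle 2–1–3–0–2, so G is not a forest; only forests have treewidth ≤ 1, hence tw(G) ≥ 2. The upper and lower bounds meet at 2, so that is the treewidth.

2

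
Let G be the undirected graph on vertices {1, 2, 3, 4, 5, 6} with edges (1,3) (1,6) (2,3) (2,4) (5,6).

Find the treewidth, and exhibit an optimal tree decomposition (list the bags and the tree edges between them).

Each bag holds 2 vertices, so the decomposition has width 1, which upper-bounds the treewidth. G has an edge, so its treewidth is at least 1. Therefore the treewidth is 1.

Treewidth 1.
One such decomposition:
Bags: B1 = {5, 6}  B2 = {1, 6}  B3 = {1, 3}  B4 = {2, 3}  B5 = {2, 4}
Tree: B1–B2, B2–B3, B3–B4, B4–B5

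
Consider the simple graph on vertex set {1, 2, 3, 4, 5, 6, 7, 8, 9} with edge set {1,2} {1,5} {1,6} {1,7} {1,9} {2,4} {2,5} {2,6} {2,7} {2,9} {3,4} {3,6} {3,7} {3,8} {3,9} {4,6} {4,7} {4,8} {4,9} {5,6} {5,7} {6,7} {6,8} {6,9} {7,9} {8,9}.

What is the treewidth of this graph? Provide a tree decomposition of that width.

Each bag holds 5 vertices, so the decomposition has width 4, which upper-bounds the treewidth. For the lower bound, the 5 vertices {3, 4, 6, 8, 9} are pairwise adjacent, and any tree decomposition puts a clique entirely inside one bag — forcing width ≥ 4. Hence tw(G) = 4 exactly.

Treewidth 4.
One optimal decomposition is:
Bags: B1 = {3, 4, 6, 7, 9}  B2 = {3, 4, 6, 8, 9}  B3 = {2, 4, 6, 7, 9}  B4 = {1, 2, 6, 7, 9}  B5 = {1, 2, 5, 6, 7}
Tree: B1–B2, B1–B3, B3–B4, B4–B5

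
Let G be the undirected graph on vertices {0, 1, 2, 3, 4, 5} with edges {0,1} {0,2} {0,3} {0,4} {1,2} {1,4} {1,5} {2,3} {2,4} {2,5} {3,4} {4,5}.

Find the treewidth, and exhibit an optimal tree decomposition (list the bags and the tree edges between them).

Every bag has size at most 4, so the width is 4 − 1 = 3 and tw(G) ≤ 3. Conversely, {0, 1, 2, 4} is a clique of size 4, and the vertices of any clique must share a bag in every tree decomposition; so some bag has ≥ 4 vertices and tw(G) ≥ 3. Therefore the treewidth is 3.

Treewidth 3.
One such decomposition:
Bags: B1 = {0, 2, 3, 4}  B2 = {0, 1, 2, 4}  B3 = {1, 2, 4, 5}
Tree: B1–B2, B2–B3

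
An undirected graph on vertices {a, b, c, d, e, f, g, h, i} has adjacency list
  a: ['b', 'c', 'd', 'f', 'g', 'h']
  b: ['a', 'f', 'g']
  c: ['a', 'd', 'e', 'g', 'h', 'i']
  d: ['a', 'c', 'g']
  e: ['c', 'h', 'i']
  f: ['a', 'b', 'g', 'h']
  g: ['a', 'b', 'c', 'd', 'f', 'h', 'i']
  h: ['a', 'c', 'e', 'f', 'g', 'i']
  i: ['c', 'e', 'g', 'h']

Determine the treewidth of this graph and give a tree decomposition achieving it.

Treewidth 3.
Bags: B1 = {a, c, g, h}  B2 = {a, c, d, g}  B3 = {a, f, g, h}  B4 = {a, b, f, g}  B5 = {c, g, h, i}  B6 = {c, e, h, i}
Tree: B1–B2, B1–B3, B3–B4, B1–B5, B5–B6

Every bag has size at most 4, so the width is 4 − 1 = 3 and tw(G) ≤ 3. Conversely, {a, c, d, g} is a clique of size 4, and the vertices of any clique must share a bag in every tree decomposition; so some bag has ≥ 4 vertices and tw(G) ≥ 3. The upper and lower bounds meet at 3, so that is the treewidth.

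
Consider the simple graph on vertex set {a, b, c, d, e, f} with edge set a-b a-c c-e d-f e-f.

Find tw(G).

1

A width-1 tree decomposition is:
Bags: B1 = {a, b}  B2 = {a, c}  B3 = {c, e}  B4 = {e, f}  B5 = {d, f}
Tree: B1–B2, B2–B3, B3–B4, B4–B5
Each bag holds 2 vertices, so the decomposition has width 1, which upper-bounds the treewidth. Any graph with an edge has treewidth ≥ 1, and G has the edge b–a. Therefore the treewidth is 1.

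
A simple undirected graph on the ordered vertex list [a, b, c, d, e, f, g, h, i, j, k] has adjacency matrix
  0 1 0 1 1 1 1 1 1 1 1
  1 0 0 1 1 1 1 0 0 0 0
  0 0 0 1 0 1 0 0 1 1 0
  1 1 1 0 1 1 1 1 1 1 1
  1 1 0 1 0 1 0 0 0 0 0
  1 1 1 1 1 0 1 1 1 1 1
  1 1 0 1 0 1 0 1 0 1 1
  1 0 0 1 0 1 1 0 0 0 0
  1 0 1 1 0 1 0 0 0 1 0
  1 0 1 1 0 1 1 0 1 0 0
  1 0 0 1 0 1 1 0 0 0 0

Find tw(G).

A width-4 tree decomposition is:
Bags: B1 = {a, d, f, g, j}  B2 = {a, d, f, g, k}  B3 = {a, b, d, f, g}  B4 = {a, d, f, i, j}  B5 = {c, d, f, i, j}  B6 = {a, d, f, g, h}  B7 = {a, b, d, e, f}
Tree: B1–B2, B1–B3, B1–B4, B4–B5, B3–B6, B3–B7
Every bag has size at most 5, so the width is 5 − 1 = 4 and tw(G) ≤ 4. Conversely, {c, d, f, i, j} is a clique of size 5, and the vertices of any clique must share a bag in every tree decomposition; so some bag has ≥ 5 vertices and tw(G) ≥ 4. Hence tw(G) = 4 exactly.

4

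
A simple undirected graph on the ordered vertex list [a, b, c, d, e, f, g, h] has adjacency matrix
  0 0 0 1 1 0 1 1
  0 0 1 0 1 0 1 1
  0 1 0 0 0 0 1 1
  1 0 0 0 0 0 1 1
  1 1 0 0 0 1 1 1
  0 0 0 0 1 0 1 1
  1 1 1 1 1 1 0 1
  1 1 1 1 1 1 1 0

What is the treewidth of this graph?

A width-3 tree decomposition is:
Bags: B1 = {b, e, g, h}  B2 = {b, c, g, h}  B3 = {e, f, g, h}  B4 = {a, e, g, h}  B5 = {a, d, g, h}
Tree: B1–B2, B1–B3, B1–B4, B4–B5
Each bag holds 4 vertices, so the decomposition has width 3, which upper-bounds the treewidth. On the other hand G contains the 4-clique {a, d, g, h}. A clique must lie in a single bag of any decomposition, so no decomposition can have width below 3. The upper and lower bounds meet at 3, so that is the treewidth.

3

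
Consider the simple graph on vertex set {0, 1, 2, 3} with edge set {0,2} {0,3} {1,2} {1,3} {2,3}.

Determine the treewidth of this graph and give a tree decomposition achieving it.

Treewidth 2.
Bags: B1 = {0, 2, 3}  B2 = {1, 2, 3}
Tree: B1–B2

The largest bag has 3 vertices, giving width 2; this decomposition certifies tw(G) ≤ 2. On the other hand G contains the 3-clique {0, 2, 3}. A clique must lie in a single bag of any decomposition, so no decomposition can have width below 2. Therefore the treewidth is 2.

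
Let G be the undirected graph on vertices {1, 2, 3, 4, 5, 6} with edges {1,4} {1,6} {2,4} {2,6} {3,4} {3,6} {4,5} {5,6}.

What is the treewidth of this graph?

2

A width-2 tree decomposition is:
Bags: B1 = {3, 4, 6}  B2 = {2, 4, 6}  B3 = {4, 5, 6}  B4 = {1, 4, 6}
Tree: B1–B2, B2–B3, B3–B4
Each bag holds 3 vertices, so the decomposition has width 2, which upper-bounds the treewidth. The edges 4–3–6–2–4 form a cycle, so G is not a tree and its treewidth is at least 2. Therefore the treewidth is 2.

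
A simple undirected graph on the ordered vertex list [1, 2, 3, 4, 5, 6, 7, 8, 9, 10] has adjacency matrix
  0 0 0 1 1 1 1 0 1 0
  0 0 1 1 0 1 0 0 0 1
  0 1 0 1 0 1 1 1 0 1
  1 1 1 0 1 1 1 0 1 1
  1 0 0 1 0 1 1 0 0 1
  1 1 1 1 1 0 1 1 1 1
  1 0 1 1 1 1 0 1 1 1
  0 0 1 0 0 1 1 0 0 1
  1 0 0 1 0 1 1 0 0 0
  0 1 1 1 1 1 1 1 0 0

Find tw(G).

A width-4 tree decomposition is:
Bags: B1 = {3, 4, 6, 7, 10}  B2 = {4, 5, 6, 7, 10}  B3 = {1, 4, 5, 6, 7}  B4 = {2, 3, 4, 6, 10}  B5 = {1, 4, 6, 7, 9}  B6 = {3, 6, 7, 8, 10}
Tree: B1–B2, B2–B3, B1–B4, B3–B5, B1–B6
Each bag holds 5 vertices, so the decomposition has width 4, which upper-bounds the treewidth. Conversely, {3, 6, 7, 8, 10} is a clique of size 5, and the vertices of any clique must share a bag in every tree decomposition; so some bag has ≥ 5 vertices and tw(G) ≥ 4. Therefore the treewidth is 4.

4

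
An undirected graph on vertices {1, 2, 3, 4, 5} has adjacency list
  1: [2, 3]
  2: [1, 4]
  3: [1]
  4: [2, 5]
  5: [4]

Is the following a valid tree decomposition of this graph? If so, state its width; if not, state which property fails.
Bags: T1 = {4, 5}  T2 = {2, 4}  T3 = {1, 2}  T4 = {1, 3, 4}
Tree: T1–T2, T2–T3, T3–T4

No — bags containing vertex 4 are not connected in the tree.

A tree decomposition must satisfy three properties: every vertex lies in some bag; for every edge, both endpoints lie together in some bag; and for every vertex, the bags containing it form a connected subtree. Here bags containing vertex 4 are not connected in the tree, so the decomposition is invalid.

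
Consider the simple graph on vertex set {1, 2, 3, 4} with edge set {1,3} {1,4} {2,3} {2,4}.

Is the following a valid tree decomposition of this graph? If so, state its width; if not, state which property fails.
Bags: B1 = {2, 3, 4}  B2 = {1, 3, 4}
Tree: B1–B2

Yes; width 2.

Checking the three conditions: (i) the bags cover all of {1, 2, 3, 4}; (ii) for each edge, some bag contains both endpoints; (iii) the bags containing any fixed vertex form a subtree. All hold, so the decomposition is valid with width 3 − 1 = 2.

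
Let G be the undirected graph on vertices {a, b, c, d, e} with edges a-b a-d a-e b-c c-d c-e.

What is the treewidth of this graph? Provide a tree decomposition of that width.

Treewidth 2.
One optimal decomposition is:
Bags: B1 = {a, c, e}  B2 = {a, c, d}  B3 = {a, b, c}
Tree: B1–B2, B2–B3

The largest bag has 3 vertices, giving width 2; this decomposition certifies tw(G) ≤ 2. The edges c–e–a–d–c form a cycle, so G is not a tree and its treewidth is at least 2. Hence tw(G) = 2 exactly.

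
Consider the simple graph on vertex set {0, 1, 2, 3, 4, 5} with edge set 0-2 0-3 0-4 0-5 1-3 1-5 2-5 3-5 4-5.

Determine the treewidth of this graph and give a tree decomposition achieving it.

Treewidth 2.
Bags: B1 = {0, 4, 5}  B2 = {0, 2, 5}  B3 = {0, 3, 5}  B4 = {1, 3, 5}
Tree: B1–B2, B2–B3, B3–B4

Each bag holds 3 vertices, so the decomposition has width 2, which upper-bounds the treewidth. Conversely, {0, 2, 5} is a clique of size 3, and the vertices of any clique must share a bag in every tree decomposition; so some bag has ≥ 3 vertices and tw(G) ≥ 2. Therefore the treewidth is 2.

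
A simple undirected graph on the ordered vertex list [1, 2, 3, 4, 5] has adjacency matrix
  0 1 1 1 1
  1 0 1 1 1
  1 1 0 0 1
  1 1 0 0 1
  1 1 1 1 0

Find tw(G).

A width-3 tree decomposition is:
Bags: B1 = {1, 2, 3, 5}  B2 = {1, 2, 4, 5}
Tree: B1–B2
The largest bag has 4 vertices, giving width 3; this decomposition certifies tw(G) ≤ 3. On the other hand G contains the 4-clique {1, 2, 3, 5}. A clique must lie in a single bag of any decomposition, so no decomposition can have width below 3. Therefore the treewidth is 3.

3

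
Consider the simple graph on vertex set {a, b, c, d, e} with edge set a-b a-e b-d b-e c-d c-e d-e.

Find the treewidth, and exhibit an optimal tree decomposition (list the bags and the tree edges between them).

Every bag has size at most 3, so the width is 3 − 1 = 2 and tw(G) ≤ 2. On the other hand G contains the 3-clique {c, d, e}. A clique must lie in a single bag of any decomposition, so no decomposition can have width below 2. The upper and lower bounds meet at 2, so that is the treewidth.

Treewidth 2.
One optimal decomposition is:
Bags: B1 = {c, d, e}  B2 = {b, d, e}  B3 = {a, b, e}
Tree: B1–B2, B2–B3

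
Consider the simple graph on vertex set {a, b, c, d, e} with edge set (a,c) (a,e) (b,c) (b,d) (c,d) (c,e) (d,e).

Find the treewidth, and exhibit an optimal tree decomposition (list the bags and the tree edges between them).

The largest bag has 3 vertices, giving width 2; this decomposition certifies tw(G) ≤ 2. On the other hand G contains the 3-clique {c, d, e}. A clique must lie in a single bag of any decomposition, so no decomposition can have width below 2. Therefore the treewidth is 2.

Treewidth 2.
One optimal decomposition is:
Bags: B1 = {a, c, e}  B2 = {c, d, e}  B3 = {b, c, d}
Tree: B1–B2, B2–B3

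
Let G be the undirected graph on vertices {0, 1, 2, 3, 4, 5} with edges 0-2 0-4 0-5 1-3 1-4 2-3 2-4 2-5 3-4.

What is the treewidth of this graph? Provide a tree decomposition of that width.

Treewidth 2.
Bags: B1 = {0, 2, 4}  B2 = {2, 3, 4}  B3 = {0, 2, 5}  B4 = {1, 3, 4}
Tree: B1–B2, B1–B3, B2–B4

Every bag has size at most 3, so the width is 3 − 1 = 2 and tw(G) ≤ 2. Conversely, {1, 3, 4} is a clique of size 3, and the vertices of any clique must share a bag in every tree decomposition; so some bag has ≥ 3 vertices and tw(G) ≥ 2. Hence tw(G) = 2 exactly.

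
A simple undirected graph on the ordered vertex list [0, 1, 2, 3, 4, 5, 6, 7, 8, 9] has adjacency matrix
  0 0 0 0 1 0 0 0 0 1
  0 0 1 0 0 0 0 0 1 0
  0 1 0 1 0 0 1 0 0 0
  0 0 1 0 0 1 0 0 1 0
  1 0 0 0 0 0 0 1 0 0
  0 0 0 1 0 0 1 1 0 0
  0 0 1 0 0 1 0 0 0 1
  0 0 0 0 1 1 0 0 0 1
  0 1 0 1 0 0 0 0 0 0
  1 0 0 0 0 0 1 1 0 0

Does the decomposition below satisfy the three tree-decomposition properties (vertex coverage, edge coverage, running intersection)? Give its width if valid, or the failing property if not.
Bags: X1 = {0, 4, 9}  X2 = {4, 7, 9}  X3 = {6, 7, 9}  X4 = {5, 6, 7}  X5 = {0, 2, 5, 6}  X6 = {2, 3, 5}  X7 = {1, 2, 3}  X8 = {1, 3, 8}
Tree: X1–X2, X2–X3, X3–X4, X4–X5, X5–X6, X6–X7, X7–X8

A tree decomposition must satisfy three properties: every vertex lies in some bag; for every edge, both endpoints lie together in some bag; and for every vertex, the bags containing it form a connected subtree. Here bags containing vertex 0 are not connected in the tree, so the decomposition is invalid.

No — bags containing vertex 0 are not connected in the tree.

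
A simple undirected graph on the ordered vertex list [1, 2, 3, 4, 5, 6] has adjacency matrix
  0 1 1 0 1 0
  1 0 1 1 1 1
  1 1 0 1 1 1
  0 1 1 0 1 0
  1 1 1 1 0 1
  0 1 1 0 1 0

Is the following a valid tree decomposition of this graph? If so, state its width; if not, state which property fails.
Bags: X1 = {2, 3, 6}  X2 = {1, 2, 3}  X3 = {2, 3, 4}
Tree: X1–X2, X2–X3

A tree decomposition must satisfy three properties: every vertex lies in some bag; for every edge, both endpoints lie together in some bag; and for every vertex, the bags containing it form a connected subtree. Here vertex 5 appears in no bag, so the decomposition is invalid.

No — vertex 5 appears in no bag.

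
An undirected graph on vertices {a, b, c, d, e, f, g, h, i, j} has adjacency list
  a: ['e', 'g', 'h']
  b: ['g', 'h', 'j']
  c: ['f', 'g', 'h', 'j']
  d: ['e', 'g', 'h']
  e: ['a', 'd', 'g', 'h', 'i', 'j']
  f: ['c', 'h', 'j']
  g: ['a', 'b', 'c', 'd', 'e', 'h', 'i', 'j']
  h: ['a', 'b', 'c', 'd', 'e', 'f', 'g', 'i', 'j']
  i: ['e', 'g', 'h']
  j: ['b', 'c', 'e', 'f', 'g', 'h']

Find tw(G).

A width-3 tree decomposition is:
Bags: B1 = {e, g, h, j}  B2 = {b, g, h, j}  B3 = {c, g, h, j}  B4 = {a, e, g, h}  B5 = {d, e, g, h}  B6 = {e, g, h, i}  B7 = {c, f, h, j}
Tree: B1–B2, B1–B3, B1–B4, B1–B5, B5–B6, B3–B7
The largest bag has 4 vertices, giving width 3; this decomposition certifies tw(G) ≤ 3. On the other hand G contains the 4-clique {d, e, g, h}. A clique must lie in a single bag of any decomposition, so no decomposition can have width below 3. The upper and lower bounds meet at 3, so that is the treewidth.

3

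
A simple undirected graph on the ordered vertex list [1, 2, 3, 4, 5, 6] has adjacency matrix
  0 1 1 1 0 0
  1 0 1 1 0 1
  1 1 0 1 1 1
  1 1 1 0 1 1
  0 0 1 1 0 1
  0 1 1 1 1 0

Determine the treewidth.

A width-3 tree decomposition is:
Bags: B1 = {2, 3, 4, 6}  B2 = {1, 2, 3, 4}  B3 = {3, 4, 5, 6}
Tree: B1–B2, B1–B3
The largest bag has 4 vertices, giving width 3; this decomposition certifies tw(G) ≤ 3. For the lower bound, the 4 vertices {1, 2, 3, 4} are pairwise adjacent, and any tree decomposition puts a clique entirely inside one bag — forcing width ≥ 3. Therefore the treewidth is 3.

3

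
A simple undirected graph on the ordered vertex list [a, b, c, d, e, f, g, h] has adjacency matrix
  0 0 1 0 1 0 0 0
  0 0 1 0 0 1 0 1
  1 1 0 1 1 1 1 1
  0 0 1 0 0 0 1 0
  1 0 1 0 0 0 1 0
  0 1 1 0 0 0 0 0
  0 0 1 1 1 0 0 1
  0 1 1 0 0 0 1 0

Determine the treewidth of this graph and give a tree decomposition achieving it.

Each bag holds 3 vertices, so the decomposition has width 2, which upper-bounds the treewidth. Conversely, {c, d, g} is a clique of size 3, and the vertices of any clique must share a bag in every tree decomposition; so some bag has ≥ 3 vertices and tw(G) ≥ 2. Therefore the treewidth is 2.

Treewidth 2.
One such decomposition:
Bags: B1 = {a, c, e}  B2 = {c, e, g}  B3 = {c, g, h}  B4 = {b, c, h}  B5 = {b, c, f}  B6 = {c, d, g}
Tree: B1–B2, B2–B3, B3–B4, B4–B5, B2–B6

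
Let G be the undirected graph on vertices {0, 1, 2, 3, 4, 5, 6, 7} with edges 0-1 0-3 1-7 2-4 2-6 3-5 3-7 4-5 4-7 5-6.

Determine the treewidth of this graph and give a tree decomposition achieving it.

The largest bag has 3 vertices, giving width 2; this decomposition certifies tw(G) ≤ 2. Since 0–1–7–3–0 is a cycle in G, G is not acyclic. Forests are exactly the graphs of treewidth ≤ 1, so tw(G) ≥ 2. Therefore the treewidth is 2.

Treewidth 2.
One optimal decomposition is:
Bags: B1 = {0, 1, 3}  B2 = {1, 3, 7}  B3 = {3, 5, 7}  B4 = {4, 5, 7}  B5 = {4, 5, 6}  B6 = {2, 4, 6}
Tree: B1–B2, B2–B3, B3–B4, B4–B5, B5–B6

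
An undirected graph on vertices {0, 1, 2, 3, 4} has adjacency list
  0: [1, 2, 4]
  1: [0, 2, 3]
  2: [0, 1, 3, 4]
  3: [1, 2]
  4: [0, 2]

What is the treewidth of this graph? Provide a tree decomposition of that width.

Treewidth 2.
One such decomposition:
Bags: B1 = {1, 2, 3}  B2 = {0, 1, 2}  B3 = {0, 2, 4}
Tree: B1–B2, B2–B3

Each bag holds 3 vertices, so the decomposition has width 2, which upper-bounds the treewidth. For the lower bound, the 3 vertices {0, 1, 2} are pairwise adjacent, and any tree decomposition puts a clique entirely inside one bag — forcing width ≥ 2. Hence tw(G) = 2 exactly.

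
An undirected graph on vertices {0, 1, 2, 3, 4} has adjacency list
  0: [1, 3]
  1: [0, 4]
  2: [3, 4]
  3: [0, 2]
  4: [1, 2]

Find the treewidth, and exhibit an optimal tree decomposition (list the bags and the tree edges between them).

Each bag holds 3 vertices, so the decomposition has width 2, which upper-bounds the treewidth. The edges 4–2–3–0–1–4 form a cycle, so G is not a tree and its treewidth is at least 2. Hence tw(G) = 2 exactly.

Treewidth 2.
One such decomposition:
Bags: B1 = {2, 3, 4}  B2 = {0, 3, 4}  B3 = {0, 1, 4}
Tree: B1–B2, B2–B3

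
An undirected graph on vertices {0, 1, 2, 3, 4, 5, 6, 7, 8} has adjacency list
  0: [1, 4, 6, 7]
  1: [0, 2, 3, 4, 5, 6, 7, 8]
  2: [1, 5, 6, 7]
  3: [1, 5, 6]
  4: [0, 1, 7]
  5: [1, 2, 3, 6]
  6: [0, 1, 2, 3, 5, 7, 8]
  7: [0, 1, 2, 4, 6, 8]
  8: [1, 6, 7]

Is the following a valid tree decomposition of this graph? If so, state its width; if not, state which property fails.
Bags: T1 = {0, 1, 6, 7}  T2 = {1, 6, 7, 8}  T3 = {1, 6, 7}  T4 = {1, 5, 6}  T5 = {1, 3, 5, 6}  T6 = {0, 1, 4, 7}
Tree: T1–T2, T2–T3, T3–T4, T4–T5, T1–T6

A tree decomposition must satisfy three properties: every vertex lies in some bag; for every edge, both endpoints lie together in some bag; and for every vertex, the bags containing it form a connected subtree. Here vertex 2 appears in no bag, so the decomposition is invalid.

No — vertex 2 appears in no bag.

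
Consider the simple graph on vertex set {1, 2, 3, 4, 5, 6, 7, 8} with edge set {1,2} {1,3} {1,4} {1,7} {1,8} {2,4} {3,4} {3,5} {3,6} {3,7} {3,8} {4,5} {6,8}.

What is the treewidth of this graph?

A width-2 tree decomposition is:
Bags: B1 = {3, 4, 5}  B2 = {1, 3, 4}  B3 = {1, 3, 8}  B4 = {3, 6, 8}  B5 = {1, 3, 7}  B6 = {1, 2, 4}
Tree: B1–B2, B2–B3, B3–B4, B2–B5, B2–B6
Each bag holds 3 vertices, so the decomposition has width 2, which upper-bounds the treewidth. Conversely, {1, 2, 4} is a clique of size 3, and the vertices of any clique must share a bag in every tree decomposition; so some bag has ≥ 3 vertices and tw(G) ≥ 2. Therefore the treewidth is 2.

2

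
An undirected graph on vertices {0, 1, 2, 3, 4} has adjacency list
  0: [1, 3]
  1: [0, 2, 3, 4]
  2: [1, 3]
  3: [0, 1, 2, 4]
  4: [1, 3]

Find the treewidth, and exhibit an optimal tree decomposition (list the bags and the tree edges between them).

Every bag has size at most 3, so the width is 3 − 1 = 2 and tw(G) ≤ 2. Conversely, {0, 1, 3} is a clique of size 3, and the vertices of any clique must share a bag in every tree decomposition; so some bag has ≥ 3 vertices and tw(G) ≥ 2. Therefore the treewidth is 2.

Treewidth 2.
Bags: B1 = {0, 1, 3}  B2 = {1, 2, 3}  B3 = {1, 3, 4}
Tree: B1–B2, B2–B3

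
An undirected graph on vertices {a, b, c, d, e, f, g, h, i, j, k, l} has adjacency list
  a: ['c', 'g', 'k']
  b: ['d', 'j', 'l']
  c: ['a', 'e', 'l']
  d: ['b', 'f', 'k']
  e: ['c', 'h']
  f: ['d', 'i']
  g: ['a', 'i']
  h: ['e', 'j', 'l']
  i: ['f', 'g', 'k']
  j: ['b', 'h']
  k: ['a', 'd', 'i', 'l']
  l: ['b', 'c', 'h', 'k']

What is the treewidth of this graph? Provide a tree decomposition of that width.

Treewidth 3.
One optimal decomposition is:
Bags: B1 = {c, e, h, j}  B2 = {c, h, j, l}  B3 = {b, c, j, l}  B4 = {a, b, c, l}  B5 = {a, b, k, l}  B6 = {a, b, d, k}  B7 = {a, d, g, k}  B8 = {d, g, i, k}  B9 = {d, f, g, i}
Tree: B1–B2, B2–B3, B3–B4, B4–B5, B5–B6, B6–B7, B7–B8, B8–B9

The largest bag has 4 vertices, giving width 3; this decomposition certifies tw(G) ≤ 3. For the lower bound: the 4 vertex sets {e,h,j}, {c}, {l}, {a,b,d,k} are disjoint, each induces a connected subgraph, and every pair is joined by at least one edge of G. Contracting each set to a single vertex therefore yields K_{4} as a minor, and since treewidth is minor-monotone, tw(G) ≥ tw(K_{4}) = 3. The upper and lower bounds meet at 3, so that is the treewidth.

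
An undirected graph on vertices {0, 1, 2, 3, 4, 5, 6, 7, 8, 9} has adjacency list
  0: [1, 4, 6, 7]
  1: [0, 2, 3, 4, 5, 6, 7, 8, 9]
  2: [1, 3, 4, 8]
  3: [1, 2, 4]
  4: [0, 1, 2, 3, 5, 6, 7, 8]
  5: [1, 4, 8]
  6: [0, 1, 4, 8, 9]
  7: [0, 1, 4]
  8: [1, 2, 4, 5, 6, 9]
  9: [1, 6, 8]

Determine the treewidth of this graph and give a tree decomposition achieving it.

Treewidth 3.
Bags: B1 = {1, 2, 4, 8}  B2 = {1, 4, 6, 8}  B3 = {1, 4, 5, 8}  B4 = {0, 1, 4, 6}  B5 = {0, 1, 4, 7}  B6 = {1, 6, 8, 9}  B7 = {1, 2, 3, 4}
Tree: B1–B2, B1–B3, B2–B4, B4–B5, B2–B6, B1–B7

Each bag holds 4 vertices, so the decomposition has width 3, which upper-bounds the treewidth. For the lower bound, the 4 vertices {1, 6, 8, 9} are pairwise adjacent, and any tree decomposition puts a clique entirely inside one bag — forcing width ≥ 3. Therefore the treewidth is 3.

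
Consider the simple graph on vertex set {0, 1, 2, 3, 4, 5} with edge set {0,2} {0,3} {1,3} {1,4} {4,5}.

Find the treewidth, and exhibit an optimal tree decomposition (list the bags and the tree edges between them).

Each bag holds 2 vertices, so the decomposition has width 1, which upper-bounds the treewidth. Any graph with an edge has treewidth ≥ 1, and G has the edge 2–0. The upper and lower bounds meet at 1, so that is the treewidth.

Treewidth 1.
Bags: B1 = {0, 2}  B2 = {0, 3}  B3 = {1, 3}  B4 = {1, 4}  B5 = {4, 5}
Tree: B1–B2, B2–B3, B3–B4, B4–B5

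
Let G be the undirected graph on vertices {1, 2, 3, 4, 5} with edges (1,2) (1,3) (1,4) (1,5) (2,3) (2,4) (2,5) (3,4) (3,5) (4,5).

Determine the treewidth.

4

A width-4 tree decomposition is:
Bags: B1 = {1, 2, 3, 4, 5}
Tree: (single bag)
A single bag containing all 5 vertices is trivially a valid decomposition of width 4. On the other hand G contains the 5-clique {1, 2, 3, 4, 5}. A clique must lie in a single bag of any decomposition, so no decomposition can have width below 4. The upper and lower bounds meet at 4, so that is the treewidth.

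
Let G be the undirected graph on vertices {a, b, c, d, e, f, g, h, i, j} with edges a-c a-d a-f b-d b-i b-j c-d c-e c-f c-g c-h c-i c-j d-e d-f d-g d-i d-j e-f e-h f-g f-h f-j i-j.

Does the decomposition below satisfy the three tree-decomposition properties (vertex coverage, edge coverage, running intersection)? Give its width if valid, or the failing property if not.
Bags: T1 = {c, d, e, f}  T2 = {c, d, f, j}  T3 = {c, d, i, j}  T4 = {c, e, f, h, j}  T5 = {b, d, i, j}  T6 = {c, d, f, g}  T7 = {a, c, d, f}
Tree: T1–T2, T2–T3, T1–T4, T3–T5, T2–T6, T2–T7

A tree decomposition must satisfy three properties: every vertex lies in some bag; for every edge, both endpoints lie together in some bag; and for every vertex, the bags containing it form a connected subtree. Here bags containing vertex j are not connected in the tree, so the decomposition is invalid.

No — bags containing vertex j are not connected in the tree.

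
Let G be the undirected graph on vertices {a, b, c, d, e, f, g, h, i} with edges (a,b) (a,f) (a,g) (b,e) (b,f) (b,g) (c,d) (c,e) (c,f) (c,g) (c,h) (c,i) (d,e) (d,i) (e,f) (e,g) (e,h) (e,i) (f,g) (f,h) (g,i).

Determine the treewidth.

A width-3 tree decomposition is:
Bags: B1 = {c, e, g, i}  B2 = {c, e, f, g}  B3 = {c, d, e, i}  B4 = {b, e, f, g}  B5 = {a, b, f, g}  B6 = {c, e, f, h}
Tree: B1–B2, B1–B3, B2–B4, B4–B5, B2–B6
The largest bag has 4 vertices, giving width 3; this decomposition certifies tw(G) ≤ 3. For the lower bound, the 4 vertices {c, d, e, i} are pairwise adjacent, and any tree decomposition puts a clique entirely inside one bag — forcing width ≥ 3. Therefore the treewidth is 3.

3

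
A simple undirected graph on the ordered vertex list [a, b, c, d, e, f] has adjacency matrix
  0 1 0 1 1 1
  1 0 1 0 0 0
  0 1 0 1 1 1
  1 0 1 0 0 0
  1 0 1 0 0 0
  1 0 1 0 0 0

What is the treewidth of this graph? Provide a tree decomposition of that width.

Each bag holds 3 vertices, so the decomposition has width 2, which upper-bounds the treewidth. Since c–d–a–b–c is a cycle in G, G is not acyclic. Forests are exactly the graphs of treewidth ≤ 1, so tw(G) ≥ 2. Combining the bounds, tw(G) = 2.

Treewidth 2.
One such decomposition:
Bags: B1 = {a, c, d}  B2 = {a, b, c}  B3 = {a, c, f}  B4 = {a, c, e}
Tree: B1–B2, B2–B3, B3–B4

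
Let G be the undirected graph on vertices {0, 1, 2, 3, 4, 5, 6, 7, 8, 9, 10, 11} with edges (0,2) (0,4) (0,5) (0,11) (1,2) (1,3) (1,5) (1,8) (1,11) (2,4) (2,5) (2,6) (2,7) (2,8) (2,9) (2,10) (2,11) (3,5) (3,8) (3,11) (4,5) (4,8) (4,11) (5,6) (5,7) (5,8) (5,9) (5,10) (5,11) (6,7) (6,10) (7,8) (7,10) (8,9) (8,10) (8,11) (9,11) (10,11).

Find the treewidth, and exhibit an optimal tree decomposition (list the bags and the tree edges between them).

Treewidth 4.
Bags: B1 = {1, 2, 5, 8, 11}  B2 = {1, 3, 5, 8, 11}  B3 = {2, 5, 8, 10, 11}  B4 = {2, 5, 7, 8, 10}  B5 = {2, 4, 5, 8, 11}  B6 = {0, 2, 4, 5, 11}  B7 = {2, 5, 8, 9, 11}  B8 = {2, 5, 6, 7, 10}
Tree: B1–B2, B1–B3, B3–B4, B1–B5, B5–B6, B1–B7, B4–B8

Each bag holds 5 vertices, so the decomposition has width 4, which upper-bounds the treewidth. For the lower bound, the 5 vertices {0, 2, 4, 5, 11} are pairwise adjacent, and any tree decomposition puts a clique entirely inside one bag — forcing width ≥ 4. Combining the bounds, tw(G) = 4.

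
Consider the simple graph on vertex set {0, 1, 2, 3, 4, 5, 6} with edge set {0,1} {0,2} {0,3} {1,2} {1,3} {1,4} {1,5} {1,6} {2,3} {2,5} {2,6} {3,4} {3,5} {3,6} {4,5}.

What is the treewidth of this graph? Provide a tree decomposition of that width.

Treewidth 3.
One such decomposition:
Bags: B1 = {0, 1, 2, 3}  B2 = {1, 2, 3, 6}  B3 = {1, 2, 3, 5}  B4 = {1, 3, 4, 5}
Tree: B1–B2, B1–B3, B3–B4

The largest bag has 4 vertices, giving width 3; this decomposition certifies tw(G) ≤ 3. For the lower bound, the 4 vertices {0, 1, 2, 3} are pairwise adjacent, and any tree decomposition puts a clique entirely inside one bag — forcing width ≥ 3. Therefore the treewidth is 3.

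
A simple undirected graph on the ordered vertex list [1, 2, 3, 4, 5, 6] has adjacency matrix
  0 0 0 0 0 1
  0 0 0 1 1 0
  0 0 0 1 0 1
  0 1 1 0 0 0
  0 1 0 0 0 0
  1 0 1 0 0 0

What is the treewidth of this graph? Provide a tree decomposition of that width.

The largest bag has 2 vertices, giving width 1; this decomposition certifies tw(G) ≤ 1. Any graph with an edge has treewidth ≥ 1, and G has the edge 5–2. Combining the bounds, tw(G) = 1.

Treewidth 1.
Bags: B1 = {2, 5}  B2 = {2, 4}  B3 = {3, 4}  B4 = {3, 6}  B5 = {1, 6}
Tree: B1–B2, B2–B3, B3–B4, B4–B5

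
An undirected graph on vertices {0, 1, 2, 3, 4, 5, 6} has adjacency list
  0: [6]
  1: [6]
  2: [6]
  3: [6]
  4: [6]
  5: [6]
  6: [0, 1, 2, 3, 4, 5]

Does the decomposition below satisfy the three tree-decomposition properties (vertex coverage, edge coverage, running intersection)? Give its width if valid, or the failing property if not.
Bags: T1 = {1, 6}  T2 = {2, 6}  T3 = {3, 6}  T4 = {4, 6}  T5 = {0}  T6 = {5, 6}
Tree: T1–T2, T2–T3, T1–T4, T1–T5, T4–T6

No — edge (6,0) lies in no bag.

A tree decomposition must satisfy three properties: every vertex lies in some bag; for every edge, both endpoints lie together in some bag; and for every vertex, the bags containing it form a connected subtree. Here edge (6,0) lies in no bag, so the decomposition is invalid.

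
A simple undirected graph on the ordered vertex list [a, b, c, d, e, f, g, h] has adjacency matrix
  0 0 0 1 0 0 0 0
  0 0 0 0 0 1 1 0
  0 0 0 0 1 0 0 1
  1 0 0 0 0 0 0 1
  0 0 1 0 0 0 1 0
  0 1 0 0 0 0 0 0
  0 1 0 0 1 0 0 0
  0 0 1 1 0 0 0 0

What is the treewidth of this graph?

1

A width-1 tree decomposition is:
Bags: B1 = {b, f}  B2 = {b, g}  B3 = {e, g}  B4 = {c, e}  B5 = {c, h}  B6 = {d, h}  B7 = {a, d}
Tree: B1–B2, B2–B3, B3–B4, B4–B5, B5–B6, B6–B7
The largest bag has 2 vertices, giving width 1; this decomposition certifies tw(G) ≤ 1. Any graph with an edge has treewidth ≥ 1, and G has the edge f–b. The upper and lower bounds meet at 1, so that is the treewidth.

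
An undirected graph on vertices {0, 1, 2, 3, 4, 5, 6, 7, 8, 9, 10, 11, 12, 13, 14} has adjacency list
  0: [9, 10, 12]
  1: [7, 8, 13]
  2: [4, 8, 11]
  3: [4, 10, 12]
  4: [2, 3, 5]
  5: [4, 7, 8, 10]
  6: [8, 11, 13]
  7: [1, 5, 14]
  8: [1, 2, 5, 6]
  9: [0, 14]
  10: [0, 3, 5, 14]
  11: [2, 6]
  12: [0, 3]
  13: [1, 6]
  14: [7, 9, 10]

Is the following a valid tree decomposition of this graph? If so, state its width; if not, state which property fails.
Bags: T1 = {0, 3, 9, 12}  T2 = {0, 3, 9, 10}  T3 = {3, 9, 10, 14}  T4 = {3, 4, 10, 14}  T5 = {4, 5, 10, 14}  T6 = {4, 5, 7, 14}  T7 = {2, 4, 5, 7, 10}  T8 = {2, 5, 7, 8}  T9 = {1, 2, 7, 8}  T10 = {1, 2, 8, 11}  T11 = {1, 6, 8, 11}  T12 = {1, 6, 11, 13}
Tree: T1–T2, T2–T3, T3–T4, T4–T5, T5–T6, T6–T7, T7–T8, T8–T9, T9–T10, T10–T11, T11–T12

No — bags containing vertex 10 are not connected in the tree.

A tree decomposition must satisfy three properties: every vertex lies in some bag; for every edge, both endpoints lie together in some bag; and for every vertex, the bags containing it form a connected subtree. Here bags containing vertex 10 are not connected in the tree, so the decomposition is invalid.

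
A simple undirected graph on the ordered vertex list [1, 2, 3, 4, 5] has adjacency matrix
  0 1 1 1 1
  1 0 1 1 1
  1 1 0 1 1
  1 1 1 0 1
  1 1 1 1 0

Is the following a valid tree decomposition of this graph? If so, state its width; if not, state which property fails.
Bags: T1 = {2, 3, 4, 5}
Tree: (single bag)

No — vertex 1 appears in no bag.

A tree decomposition must satisfy three properties: every vertex lies in some bag; for every edge, both endpoints lie together in some bag; and for every vertex, the bags containing it form a connected subtree. Here vertex 1 appears in no bag, so the decomposition is invalid.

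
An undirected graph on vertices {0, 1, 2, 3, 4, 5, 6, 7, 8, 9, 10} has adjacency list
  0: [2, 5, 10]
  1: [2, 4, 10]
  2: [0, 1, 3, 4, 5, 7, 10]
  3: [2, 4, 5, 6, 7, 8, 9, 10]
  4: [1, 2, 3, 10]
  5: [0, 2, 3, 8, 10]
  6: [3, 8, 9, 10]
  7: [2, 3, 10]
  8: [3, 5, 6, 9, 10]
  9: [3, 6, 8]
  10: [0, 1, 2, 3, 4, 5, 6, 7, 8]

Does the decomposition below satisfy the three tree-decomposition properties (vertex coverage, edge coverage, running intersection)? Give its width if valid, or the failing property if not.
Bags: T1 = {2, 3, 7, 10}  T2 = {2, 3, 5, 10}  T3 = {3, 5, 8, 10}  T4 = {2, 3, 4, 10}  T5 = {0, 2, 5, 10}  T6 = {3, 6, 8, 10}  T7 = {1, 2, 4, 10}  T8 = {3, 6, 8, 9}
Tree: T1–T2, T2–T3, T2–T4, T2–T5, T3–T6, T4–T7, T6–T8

Every vertex of G appears in some bag (union = {0, 1, 2, 3, 4, 5, 6, 7, 8, 9, 10}); every edge is covered by a bag; and for each vertex v the set of bags containing v is connected in the bag tree. The decomposition is therefore valid. The largest bag has 4 vertices, so the width is 3.

Yes; width 3.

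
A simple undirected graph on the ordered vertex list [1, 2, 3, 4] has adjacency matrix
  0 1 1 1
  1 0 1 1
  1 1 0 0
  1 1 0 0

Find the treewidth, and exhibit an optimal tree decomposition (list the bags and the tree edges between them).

Each bag holds 3 vertices, so the decomposition has width 2, which upper-bounds the treewidth. On the other hand G contains the 3-clique {1, 2, 3}. A clique must lie in a single bag of any decomposition, so no decomposition can have width below 2. Hence tw(G) = 2 exactly.

Treewidth 2.
One such decomposition:
Bags: B1 = {1, 2, 4}  B2 = {1, 2, 3}
Tree: B1–B2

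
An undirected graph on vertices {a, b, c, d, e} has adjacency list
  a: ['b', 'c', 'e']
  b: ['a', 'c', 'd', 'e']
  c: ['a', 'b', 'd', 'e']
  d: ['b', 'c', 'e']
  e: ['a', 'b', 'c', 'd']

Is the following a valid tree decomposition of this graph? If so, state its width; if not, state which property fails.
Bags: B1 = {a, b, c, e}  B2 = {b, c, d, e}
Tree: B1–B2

Every vertex of G appears in some bag (union = {a, b, c, d, e}); every edge is covered by a bag; and for each vertex v the set of bags containing v is connected in the bag tree. The decomposition is therefore valid. The largest bag has 4 vertices, so the width is 3.

Yes; width 3.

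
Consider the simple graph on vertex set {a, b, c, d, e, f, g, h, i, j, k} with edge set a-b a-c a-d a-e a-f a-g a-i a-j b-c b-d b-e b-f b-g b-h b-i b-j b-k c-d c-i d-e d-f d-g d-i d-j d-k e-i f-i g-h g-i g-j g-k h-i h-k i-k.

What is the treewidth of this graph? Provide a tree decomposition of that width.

Treewidth 4.
Bags: B1 = {a, b, d, g, j}  B2 = {a, b, d, g, i}  B3 = {a, b, d, e, i}  B4 = {b, d, g, i, k}  B5 = {a, b, d, f, i}  B6 = {a, b, c, d, i}  B7 = {b, g, h, i, k}
Tree: B1–B2, B2–B3, B2–B4, B3–B5, B3–B6, B4–B7

The largest bag has 5 vertices, giving width 4; this decomposition certifies tw(G) ≤ 4. For the lower bound, the 5 vertices {a, b, d, g, j} are pairwise adjacent, and any tree decomposition puts a clique entirely inside one bag — forcing width ≥ 4. Hence tw(G) = 4 exactly.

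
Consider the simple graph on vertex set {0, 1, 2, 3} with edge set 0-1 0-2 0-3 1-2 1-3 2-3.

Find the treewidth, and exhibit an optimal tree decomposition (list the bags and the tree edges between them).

With just one bag of size 4, the width is 4 − 1 = 3, so tw(G) ≤ 3. For the lower bound, the 4 vertices {0, 1, 2, 3} are pairwise adjacent, and any tree decomposition puts a clique entirely inside one bag — forcing width ≥ 3. Therefore the treewidth is 3.

Treewidth 3.
One optimal decomposition is:
Bags: B1 = {0, 1, 2, 3}
Tree: (single bag)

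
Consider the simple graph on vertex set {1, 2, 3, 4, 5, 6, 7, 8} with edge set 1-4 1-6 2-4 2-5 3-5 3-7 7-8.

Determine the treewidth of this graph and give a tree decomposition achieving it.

Treewidth 1.
Bags: B1 = {7, 8}  B2 = {3, 7}  B3 = {3, 5}  B4 = {2, 5}  B5 = {2, 4}  B6 = {1, 4}  B7 = {1, 6}
Tree: B1–B2, B2–B3, B3–B4, B4–B5, B5–B6, B6–B7

The largest bag has 2 vertices, giving width 1; this decomposition certifies tw(G) ≤ 1. G has an edge, so its treewidth is at least 1. Therefore the treewidth is 1.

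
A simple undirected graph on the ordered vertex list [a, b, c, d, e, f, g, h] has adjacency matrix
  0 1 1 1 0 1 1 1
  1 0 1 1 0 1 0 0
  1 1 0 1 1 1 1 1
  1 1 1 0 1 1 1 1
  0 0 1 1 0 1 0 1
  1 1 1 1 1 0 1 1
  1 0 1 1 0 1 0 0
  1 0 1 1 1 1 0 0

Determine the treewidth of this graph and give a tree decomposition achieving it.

Each bag holds 5 vertices, so the decomposition has width 4, which upper-bounds the treewidth. On the other hand G contains the 5-clique {c, d, e, f, h}. A clique must lie in a single bag of any decomposition, so no decomposition can have width below 4. Therefore the treewidth is 4.

Treewidth 4.
Bags: B1 = {a, b, c, d, f}  B2 = {a, c, d, f, h}  B3 = {c, d, e, f, h}  B4 = {a, c, d, f, g}
Tree: B1–B2, B2–B3, B2–B4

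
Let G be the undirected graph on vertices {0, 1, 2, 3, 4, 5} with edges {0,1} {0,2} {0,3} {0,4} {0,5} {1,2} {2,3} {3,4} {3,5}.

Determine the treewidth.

2

A width-2 tree decomposition is:
Bags: B1 = {0, 3, 4}  B2 = {0, 3, 5}  B3 = {0, 2, 3}  B4 = {0, 1, 2}
Tree: B1–B2, B2–B3, B3–B4
Each bag holds 3 vertices, so the decomposition has width 2, which upper-bounds the treewidth. On the other hand G contains the 3-clique {0, 1, 2}. A clique must lie in a single bag of any decomposition, so no decomposition can have width below 2. The upper and lower bounds meet at 2, so that is the treewidth.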